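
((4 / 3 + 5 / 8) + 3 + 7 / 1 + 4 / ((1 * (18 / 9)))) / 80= 67 / 384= 0.17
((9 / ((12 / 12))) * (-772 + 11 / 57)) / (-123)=1073 / 19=56.47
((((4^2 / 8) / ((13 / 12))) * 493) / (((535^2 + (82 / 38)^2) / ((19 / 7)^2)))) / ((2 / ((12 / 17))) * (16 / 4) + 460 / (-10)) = -578234277 / 855666670586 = -0.00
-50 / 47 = -1.06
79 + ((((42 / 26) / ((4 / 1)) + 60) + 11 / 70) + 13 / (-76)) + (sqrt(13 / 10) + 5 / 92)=sqrt(130) / 10 + 110905617 / 795340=140.58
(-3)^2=9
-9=-9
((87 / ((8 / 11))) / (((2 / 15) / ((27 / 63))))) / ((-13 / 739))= -31825035 / 1456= -21857.85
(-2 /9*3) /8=-1 /12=-0.08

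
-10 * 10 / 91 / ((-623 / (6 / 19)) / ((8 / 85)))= 960 / 18311839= 0.00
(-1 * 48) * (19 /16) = -57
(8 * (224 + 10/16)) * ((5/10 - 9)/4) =-30549/8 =-3818.62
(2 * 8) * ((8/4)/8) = 4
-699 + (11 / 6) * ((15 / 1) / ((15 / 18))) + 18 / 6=-663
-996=-996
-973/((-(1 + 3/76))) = 73948/79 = 936.05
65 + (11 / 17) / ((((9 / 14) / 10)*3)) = 31375 / 459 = 68.36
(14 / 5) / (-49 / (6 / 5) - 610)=-84 / 19525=-0.00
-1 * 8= -8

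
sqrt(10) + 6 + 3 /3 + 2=sqrt(10) + 9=12.16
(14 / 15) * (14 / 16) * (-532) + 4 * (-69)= -10657 / 15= -710.47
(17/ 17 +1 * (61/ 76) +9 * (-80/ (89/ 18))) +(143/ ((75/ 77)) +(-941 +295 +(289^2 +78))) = 42083577779/ 507300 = 82956.00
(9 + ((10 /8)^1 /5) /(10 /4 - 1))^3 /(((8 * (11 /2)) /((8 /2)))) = 15125 /216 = 70.02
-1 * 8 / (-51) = 8 / 51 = 0.16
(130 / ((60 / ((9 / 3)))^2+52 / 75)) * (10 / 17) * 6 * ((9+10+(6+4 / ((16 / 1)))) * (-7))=-51699375 / 255442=-202.39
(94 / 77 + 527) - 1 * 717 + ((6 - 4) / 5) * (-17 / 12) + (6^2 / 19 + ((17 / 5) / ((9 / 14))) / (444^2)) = -243282476743 / 1297844856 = -187.45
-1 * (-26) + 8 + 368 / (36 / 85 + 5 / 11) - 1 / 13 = 4835101 / 10673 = 453.02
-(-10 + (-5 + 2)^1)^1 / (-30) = -13 / 30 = -0.43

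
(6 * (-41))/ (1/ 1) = -246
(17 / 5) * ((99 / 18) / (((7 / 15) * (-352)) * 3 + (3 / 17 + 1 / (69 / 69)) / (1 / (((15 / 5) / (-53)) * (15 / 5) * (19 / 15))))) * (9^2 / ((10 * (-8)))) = 13647447 / 355392640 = 0.04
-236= -236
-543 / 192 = -181 / 64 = -2.83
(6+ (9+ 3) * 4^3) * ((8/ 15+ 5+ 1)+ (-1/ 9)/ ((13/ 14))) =322672/ 65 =4964.18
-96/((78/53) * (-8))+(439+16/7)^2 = 124050167/637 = 194741.24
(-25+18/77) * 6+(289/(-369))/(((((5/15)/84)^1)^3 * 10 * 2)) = -9894427194/15785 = -626824.66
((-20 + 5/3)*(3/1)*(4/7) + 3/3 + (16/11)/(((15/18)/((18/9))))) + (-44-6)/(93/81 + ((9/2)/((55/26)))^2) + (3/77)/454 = -1447788220941/40496920310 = -35.75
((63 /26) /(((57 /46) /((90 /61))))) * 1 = 43470 /15067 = 2.89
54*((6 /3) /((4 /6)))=162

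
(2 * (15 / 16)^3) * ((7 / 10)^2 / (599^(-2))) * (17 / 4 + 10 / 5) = 59336715375 / 32768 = 1810812.85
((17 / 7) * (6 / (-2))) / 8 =-51 / 56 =-0.91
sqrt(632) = 2 *sqrt(158) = 25.14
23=23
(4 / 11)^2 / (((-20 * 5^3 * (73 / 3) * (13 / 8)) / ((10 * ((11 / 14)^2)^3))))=-43923 / 13956112625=-0.00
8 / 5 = 1.60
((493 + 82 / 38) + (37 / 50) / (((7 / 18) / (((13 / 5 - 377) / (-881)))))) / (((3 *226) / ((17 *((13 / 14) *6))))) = 802698093912 / 11585480375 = 69.28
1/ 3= 0.33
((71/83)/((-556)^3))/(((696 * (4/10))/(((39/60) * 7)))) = -6461/79433133256704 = -0.00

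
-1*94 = -94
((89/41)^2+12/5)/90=59777/756450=0.08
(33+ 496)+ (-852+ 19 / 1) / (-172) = 91821 / 172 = 533.84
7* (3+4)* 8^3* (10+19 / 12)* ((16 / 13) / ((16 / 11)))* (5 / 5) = 9589888 / 39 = 245894.56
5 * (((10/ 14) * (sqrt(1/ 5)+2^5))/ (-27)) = -4.29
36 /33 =12 /11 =1.09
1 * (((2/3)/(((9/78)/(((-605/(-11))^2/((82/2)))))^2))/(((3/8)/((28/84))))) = 98973160000/408483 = 242294.44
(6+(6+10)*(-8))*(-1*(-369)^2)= 16611642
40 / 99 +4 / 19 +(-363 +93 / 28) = -18911183 / 52668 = -359.06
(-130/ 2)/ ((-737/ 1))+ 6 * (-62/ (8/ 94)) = -4370.91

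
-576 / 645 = -192 / 215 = -0.89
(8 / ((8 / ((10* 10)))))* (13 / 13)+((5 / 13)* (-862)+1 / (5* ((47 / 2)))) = -707324 / 3055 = -231.53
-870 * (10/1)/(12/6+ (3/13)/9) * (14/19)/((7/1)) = -678600/1501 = -452.10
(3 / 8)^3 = 27 / 512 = 0.05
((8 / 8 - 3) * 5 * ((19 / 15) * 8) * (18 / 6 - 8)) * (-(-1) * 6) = 3040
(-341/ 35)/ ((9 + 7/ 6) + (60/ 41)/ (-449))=-37664814/ 39290615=-0.96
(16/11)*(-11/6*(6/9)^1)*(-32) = 512/9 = 56.89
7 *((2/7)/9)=0.22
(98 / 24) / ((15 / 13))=637 / 180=3.54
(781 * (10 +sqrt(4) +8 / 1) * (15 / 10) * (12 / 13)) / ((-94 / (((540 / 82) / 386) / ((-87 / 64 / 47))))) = 135.72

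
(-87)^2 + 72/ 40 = 37854/ 5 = 7570.80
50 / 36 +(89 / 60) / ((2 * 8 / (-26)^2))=46123 / 720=64.06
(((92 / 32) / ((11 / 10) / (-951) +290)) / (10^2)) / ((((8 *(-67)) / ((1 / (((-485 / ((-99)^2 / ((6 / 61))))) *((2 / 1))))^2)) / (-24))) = 2606078819865411 / 55634607976544000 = 0.05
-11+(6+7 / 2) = -3 / 2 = -1.50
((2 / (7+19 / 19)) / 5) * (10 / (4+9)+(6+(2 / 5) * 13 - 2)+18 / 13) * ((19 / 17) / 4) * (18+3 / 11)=2.90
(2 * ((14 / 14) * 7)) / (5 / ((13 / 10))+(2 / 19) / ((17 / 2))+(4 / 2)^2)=4199 / 2357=1.78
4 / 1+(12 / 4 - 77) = -70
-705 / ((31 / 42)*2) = -14805 / 31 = -477.58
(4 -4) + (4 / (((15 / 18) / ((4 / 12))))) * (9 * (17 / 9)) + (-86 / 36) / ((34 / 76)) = 16723 / 765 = 21.86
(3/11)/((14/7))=3/22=0.14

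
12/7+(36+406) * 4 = 12388/7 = 1769.71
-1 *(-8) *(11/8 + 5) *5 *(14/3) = 1190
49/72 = 0.68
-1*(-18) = 18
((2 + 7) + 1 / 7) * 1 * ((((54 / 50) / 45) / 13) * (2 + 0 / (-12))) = 384 / 11375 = 0.03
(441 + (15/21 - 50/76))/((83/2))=117321/11039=10.63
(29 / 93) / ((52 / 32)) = 232 / 1209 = 0.19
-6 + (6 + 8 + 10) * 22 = 522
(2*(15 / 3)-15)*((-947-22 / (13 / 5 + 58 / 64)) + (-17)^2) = 169390 / 51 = 3321.37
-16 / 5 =-3.20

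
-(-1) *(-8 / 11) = -8 / 11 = -0.73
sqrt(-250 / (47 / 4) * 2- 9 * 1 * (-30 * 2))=2 * sqrt(274715) / 47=22.30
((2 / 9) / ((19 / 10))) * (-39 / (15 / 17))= -884 / 171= -5.17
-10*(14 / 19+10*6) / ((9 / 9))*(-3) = 34620 / 19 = 1822.11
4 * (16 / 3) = 64 / 3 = 21.33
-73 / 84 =-0.87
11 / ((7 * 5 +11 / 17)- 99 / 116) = 21692 / 68613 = 0.32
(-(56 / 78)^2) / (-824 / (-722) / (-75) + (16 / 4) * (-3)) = 442225 / 10308324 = 0.04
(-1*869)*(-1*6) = 5214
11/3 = 3.67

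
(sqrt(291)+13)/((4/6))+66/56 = 579/28+3 * sqrt(291)/2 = 46.27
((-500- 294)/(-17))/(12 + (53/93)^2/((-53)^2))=6867306/1764413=3.89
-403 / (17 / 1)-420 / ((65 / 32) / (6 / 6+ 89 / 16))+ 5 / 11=-3355204 / 2431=-1380.17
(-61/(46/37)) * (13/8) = -29341/368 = -79.73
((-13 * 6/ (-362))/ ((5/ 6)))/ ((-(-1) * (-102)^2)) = 13/ 523090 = 0.00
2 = 2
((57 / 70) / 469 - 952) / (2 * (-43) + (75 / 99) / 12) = 6188312394 / 558618865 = 11.08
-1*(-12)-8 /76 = 226 /19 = 11.89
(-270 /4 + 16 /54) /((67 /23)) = -83467 /3618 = -23.07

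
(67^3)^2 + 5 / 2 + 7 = 180916764357 / 2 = 90458382178.50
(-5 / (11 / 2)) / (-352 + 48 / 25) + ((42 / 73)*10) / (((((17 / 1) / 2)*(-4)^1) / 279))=-2820133115 / 59736776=-47.21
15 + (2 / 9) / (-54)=15.00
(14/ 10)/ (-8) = -7/ 40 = -0.18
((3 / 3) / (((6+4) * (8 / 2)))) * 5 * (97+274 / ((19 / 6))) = 22.94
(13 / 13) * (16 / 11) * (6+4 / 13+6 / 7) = 10432 / 1001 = 10.42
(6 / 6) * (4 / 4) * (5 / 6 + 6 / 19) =1.15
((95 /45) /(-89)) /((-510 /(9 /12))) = 0.00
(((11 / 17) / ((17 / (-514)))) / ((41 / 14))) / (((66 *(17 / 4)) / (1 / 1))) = -14392 / 604299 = -0.02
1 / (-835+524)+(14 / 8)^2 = 15223 / 4976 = 3.06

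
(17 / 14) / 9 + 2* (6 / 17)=1801 / 2142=0.84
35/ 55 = 0.64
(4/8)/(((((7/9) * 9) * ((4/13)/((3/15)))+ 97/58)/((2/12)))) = 377/56286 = 0.01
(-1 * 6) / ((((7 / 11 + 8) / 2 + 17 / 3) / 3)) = -1188 / 659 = -1.80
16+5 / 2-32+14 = 1 / 2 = 0.50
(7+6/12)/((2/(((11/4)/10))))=33/32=1.03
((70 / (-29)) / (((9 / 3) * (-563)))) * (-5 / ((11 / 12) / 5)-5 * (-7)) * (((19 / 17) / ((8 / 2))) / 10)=665 / 2155164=0.00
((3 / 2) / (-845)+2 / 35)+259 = 612925 / 2366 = 259.06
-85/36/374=-5/792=-0.01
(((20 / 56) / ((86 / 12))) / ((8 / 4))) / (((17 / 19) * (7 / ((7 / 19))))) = 15 / 10234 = 0.00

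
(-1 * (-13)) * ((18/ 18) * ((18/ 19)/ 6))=39/ 19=2.05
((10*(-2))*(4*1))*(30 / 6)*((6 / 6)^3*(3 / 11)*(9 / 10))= -1080 / 11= -98.18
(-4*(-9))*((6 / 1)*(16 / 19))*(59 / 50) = 101952 / 475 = 214.64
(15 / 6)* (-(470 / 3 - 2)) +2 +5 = -1139 / 3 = -379.67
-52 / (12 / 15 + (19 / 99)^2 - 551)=1274130 / 13480373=0.09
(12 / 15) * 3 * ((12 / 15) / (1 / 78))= 3744 / 25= 149.76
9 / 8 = 1.12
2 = 2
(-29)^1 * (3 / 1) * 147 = -12789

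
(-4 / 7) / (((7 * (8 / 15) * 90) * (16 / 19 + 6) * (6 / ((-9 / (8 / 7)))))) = 19 / 58240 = 0.00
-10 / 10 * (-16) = 16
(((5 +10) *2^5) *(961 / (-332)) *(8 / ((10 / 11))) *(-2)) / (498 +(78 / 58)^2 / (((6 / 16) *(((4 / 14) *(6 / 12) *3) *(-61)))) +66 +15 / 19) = 1978320873408 / 45677490845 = 43.31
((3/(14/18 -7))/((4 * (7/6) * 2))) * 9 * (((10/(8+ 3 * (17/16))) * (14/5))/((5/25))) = -7290/1253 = -5.82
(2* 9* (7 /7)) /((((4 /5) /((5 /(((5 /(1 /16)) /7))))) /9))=2835 /32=88.59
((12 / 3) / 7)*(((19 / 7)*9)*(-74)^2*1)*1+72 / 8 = 3746025 / 49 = 76449.49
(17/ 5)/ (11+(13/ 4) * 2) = 34/ 175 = 0.19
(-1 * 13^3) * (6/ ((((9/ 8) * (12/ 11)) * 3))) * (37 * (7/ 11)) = -2276092/ 27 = -84299.70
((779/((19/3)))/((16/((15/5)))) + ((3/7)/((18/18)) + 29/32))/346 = 5465/77504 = 0.07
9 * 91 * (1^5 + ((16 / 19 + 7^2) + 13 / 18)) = 1604785 / 38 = 42231.18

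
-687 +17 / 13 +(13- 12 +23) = -8602 / 13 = -661.69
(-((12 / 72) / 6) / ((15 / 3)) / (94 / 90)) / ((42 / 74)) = -37 / 3948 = -0.01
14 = 14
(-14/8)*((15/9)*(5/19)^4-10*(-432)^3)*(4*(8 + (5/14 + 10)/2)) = -38769661611064695/521284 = -74373396480.74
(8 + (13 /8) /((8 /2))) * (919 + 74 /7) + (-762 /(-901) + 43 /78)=61517704285 /7871136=7815.61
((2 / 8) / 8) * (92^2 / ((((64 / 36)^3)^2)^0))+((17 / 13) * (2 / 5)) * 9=34997 / 130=269.21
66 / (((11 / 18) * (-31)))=-108 / 31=-3.48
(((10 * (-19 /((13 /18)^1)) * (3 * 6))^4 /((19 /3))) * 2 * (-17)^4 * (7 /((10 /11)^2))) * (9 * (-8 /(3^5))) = -950599130564852316979200 /28561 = -33283117907806180350.10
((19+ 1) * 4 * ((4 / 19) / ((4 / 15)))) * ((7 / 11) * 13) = 109200 / 209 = 522.49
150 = 150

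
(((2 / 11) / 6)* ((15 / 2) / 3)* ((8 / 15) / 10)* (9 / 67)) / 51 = 2 / 187935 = 0.00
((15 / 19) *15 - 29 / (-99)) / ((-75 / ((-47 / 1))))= 1072822 / 141075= 7.60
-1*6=-6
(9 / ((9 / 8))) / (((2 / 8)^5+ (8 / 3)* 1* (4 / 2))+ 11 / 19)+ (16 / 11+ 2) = 18251894 / 3796595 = 4.81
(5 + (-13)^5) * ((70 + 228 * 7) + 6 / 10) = -3093942904 / 5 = -618788580.80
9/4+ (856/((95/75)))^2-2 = 659462761/1444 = 456691.66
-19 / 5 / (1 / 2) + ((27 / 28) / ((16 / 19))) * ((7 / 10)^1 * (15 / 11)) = -45809 / 7040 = -6.51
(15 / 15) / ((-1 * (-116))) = 0.01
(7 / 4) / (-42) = -1 / 24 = -0.04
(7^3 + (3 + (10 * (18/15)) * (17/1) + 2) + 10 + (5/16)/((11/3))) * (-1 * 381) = -37691187/176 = -214154.47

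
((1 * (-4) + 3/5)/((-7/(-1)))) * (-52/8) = 221/70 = 3.16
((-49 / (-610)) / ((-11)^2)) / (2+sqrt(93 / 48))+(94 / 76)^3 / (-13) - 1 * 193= -167794044036991 / 868746947640 - 98 * sqrt(31) / 1217865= -193.15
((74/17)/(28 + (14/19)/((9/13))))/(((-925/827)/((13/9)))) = -204269/1056125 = -0.19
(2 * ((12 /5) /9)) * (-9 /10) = -12 /25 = -0.48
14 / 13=1.08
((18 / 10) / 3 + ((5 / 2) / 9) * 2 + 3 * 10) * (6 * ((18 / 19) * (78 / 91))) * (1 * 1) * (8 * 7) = 807552 / 95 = 8500.55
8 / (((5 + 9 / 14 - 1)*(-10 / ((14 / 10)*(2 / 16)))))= -0.03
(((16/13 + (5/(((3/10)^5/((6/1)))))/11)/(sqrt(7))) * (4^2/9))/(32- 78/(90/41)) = -19644160 * sqrt(7)/243243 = -213.67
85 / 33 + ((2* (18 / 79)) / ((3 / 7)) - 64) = -157361 / 2607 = -60.36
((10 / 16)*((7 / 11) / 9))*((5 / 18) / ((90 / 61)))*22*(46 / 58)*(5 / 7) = 35075 / 338256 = 0.10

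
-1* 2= -2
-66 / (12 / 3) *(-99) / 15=1089 / 10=108.90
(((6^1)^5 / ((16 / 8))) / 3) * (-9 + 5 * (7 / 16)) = -8829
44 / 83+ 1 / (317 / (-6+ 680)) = 69890 / 26311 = 2.66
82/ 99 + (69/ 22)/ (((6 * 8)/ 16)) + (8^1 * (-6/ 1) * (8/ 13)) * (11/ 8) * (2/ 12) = -12601/ 2574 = -4.90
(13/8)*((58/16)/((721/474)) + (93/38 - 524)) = -369829343/438368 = -843.65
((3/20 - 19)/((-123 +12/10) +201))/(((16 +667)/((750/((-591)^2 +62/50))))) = -1178125/1574494481472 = -0.00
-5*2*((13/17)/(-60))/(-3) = -13/306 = -0.04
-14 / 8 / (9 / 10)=-35 / 18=-1.94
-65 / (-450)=13 / 90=0.14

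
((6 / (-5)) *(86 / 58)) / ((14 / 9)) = -1161 / 1015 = -1.14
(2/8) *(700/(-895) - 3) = -677/716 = -0.95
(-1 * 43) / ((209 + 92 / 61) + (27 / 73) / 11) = -0.20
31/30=1.03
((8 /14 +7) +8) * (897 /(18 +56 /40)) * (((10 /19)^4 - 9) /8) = -81213675855 /101129096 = -803.07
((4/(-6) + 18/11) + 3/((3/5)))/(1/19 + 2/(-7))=-25.61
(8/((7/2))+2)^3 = 27000/343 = 78.72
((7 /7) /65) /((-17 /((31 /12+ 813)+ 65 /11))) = -108437 /145860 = -0.74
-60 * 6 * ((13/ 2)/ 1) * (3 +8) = -25740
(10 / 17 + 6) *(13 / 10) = 8.56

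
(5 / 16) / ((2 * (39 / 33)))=55 / 416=0.13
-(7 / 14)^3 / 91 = -1 / 728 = -0.00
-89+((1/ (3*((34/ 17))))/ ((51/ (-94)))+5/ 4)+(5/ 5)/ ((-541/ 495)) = -88.97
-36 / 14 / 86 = -9 / 301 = -0.03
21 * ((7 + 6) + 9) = 462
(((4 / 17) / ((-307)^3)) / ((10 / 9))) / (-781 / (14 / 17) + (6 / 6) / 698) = 43974 / 5698083152216615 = 0.00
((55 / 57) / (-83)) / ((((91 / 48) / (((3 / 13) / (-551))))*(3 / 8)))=0.00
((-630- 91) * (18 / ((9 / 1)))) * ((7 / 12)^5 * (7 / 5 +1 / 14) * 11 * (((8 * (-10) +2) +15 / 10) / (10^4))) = 33343121581 / 2764800000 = 12.06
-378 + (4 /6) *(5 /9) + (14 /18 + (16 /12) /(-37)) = -376511 /999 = -376.89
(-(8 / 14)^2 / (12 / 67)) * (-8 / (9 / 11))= 23584 / 1323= 17.83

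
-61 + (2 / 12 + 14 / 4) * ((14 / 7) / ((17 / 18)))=-905 / 17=-53.24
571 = 571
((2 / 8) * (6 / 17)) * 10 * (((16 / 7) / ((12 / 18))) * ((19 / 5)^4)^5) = 2706478088943308989921603272 / 2269744873046875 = 1192415112853.71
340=340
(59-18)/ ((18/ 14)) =287/ 9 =31.89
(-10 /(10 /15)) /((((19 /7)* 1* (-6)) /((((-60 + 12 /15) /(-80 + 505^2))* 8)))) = -8288 /4843955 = -0.00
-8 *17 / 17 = -8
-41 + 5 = -36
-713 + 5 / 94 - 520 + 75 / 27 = -1040723 / 846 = -1230.17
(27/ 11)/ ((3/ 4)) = 36/ 11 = 3.27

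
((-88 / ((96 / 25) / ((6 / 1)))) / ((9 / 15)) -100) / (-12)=1975 / 72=27.43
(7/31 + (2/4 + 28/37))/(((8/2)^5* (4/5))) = 0.00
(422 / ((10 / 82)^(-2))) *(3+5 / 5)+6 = 31.10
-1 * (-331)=331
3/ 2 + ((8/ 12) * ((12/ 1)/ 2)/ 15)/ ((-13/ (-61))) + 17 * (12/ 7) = 87071/ 2730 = 31.89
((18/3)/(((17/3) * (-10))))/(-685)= 9/58225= 0.00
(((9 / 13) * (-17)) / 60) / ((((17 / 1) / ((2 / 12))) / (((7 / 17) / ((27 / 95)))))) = -133 / 47736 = -0.00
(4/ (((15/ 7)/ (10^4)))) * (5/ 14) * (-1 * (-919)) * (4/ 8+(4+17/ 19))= 1883950000/ 57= 33051754.39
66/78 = 0.85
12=12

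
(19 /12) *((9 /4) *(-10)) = -285 /8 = -35.62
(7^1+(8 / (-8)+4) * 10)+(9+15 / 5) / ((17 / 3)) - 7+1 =563 / 17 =33.12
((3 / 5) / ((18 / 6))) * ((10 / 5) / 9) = 2 / 45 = 0.04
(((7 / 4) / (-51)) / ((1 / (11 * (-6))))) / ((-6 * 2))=-77 / 408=-0.19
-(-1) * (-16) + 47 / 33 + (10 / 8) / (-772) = -1485493 / 101904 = -14.58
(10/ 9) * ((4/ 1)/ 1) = 40/ 9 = 4.44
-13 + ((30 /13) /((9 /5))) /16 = -12.92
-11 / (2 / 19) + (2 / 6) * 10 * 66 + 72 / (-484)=27915 / 242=115.35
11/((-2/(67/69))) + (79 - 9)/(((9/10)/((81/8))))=53969/69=782.16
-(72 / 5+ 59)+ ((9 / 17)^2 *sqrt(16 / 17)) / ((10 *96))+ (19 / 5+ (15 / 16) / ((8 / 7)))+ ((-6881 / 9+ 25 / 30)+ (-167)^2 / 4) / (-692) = -77477863 / 996480+ 27 *sqrt(17) / 393040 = -77.75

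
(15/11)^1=15/11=1.36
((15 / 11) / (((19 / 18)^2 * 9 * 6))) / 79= 0.00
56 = 56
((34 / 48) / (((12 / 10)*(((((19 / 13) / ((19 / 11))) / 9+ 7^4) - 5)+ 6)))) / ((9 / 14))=1547 / 4047048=0.00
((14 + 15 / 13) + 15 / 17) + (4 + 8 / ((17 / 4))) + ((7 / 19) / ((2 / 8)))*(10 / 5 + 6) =141540 / 4199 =33.71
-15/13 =-1.15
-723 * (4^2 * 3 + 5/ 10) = -70131/ 2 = -35065.50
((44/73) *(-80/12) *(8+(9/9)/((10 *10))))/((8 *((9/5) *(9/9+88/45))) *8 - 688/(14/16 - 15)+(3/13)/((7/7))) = -86289060/1044002419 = -0.08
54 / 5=10.80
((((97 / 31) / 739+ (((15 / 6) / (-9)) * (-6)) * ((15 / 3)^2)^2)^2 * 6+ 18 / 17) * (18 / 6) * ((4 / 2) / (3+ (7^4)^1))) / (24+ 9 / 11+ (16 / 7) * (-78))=-6708965454223766503 / 63364044947893209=-105.88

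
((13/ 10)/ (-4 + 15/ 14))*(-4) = 364/ 205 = 1.78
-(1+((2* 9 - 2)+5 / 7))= -124 / 7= -17.71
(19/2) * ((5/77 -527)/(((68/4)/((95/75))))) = -7323607/19635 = -372.99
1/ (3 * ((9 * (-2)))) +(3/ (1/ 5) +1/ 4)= 1645/ 108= 15.23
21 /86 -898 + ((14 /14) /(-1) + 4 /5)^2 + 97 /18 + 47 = -8178538 /9675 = -845.33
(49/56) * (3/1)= 21/8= 2.62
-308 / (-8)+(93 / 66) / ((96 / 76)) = 20917 / 528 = 39.62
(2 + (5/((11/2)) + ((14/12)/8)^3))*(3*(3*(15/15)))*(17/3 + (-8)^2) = 67311623/36864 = 1825.94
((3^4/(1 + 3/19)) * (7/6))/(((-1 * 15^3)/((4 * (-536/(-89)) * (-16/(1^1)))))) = 1140608/122375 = 9.32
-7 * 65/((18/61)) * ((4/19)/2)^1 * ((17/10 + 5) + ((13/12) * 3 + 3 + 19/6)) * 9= -5367817/228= -23543.06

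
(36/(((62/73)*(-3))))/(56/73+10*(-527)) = 5329/1987379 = 0.00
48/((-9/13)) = -208/3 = -69.33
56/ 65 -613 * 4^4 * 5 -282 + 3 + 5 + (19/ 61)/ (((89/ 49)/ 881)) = -276930759151/ 352885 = -784762.06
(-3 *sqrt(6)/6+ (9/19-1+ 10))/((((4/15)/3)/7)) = 14175/19-315 *sqrt(6)/8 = 649.60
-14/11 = -1.27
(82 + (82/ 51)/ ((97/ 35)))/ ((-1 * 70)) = -204262/ 173145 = -1.18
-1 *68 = -68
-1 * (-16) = 16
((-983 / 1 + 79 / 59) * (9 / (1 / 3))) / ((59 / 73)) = -114156378 / 3481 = -32794.13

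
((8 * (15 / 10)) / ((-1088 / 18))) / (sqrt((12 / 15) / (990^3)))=-200475 * sqrt(22) / 136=-6914.05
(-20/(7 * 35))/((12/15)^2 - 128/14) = 0.01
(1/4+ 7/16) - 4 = -53/16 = -3.31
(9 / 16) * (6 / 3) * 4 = 9 / 2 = 4.50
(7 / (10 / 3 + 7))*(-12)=-8.13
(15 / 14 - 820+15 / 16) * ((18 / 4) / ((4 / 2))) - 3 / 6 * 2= -824983 / 448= -1841.48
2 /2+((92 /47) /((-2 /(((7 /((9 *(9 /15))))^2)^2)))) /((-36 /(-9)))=15441079 /49955454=0.31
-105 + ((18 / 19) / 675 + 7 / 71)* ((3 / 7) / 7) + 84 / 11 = -1769742988 / 18177775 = -97.36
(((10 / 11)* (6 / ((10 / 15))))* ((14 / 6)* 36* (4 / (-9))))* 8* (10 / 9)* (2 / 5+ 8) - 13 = -251023 / 11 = -22820.27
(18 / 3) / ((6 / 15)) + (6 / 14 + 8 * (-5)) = -24.57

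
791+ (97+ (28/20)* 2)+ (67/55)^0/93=414227/465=890.81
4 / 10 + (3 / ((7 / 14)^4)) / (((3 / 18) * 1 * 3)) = 482 / 5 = 96.40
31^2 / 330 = 961 / 330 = 2.91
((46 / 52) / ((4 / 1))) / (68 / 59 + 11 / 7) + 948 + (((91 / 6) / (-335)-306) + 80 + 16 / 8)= 5675717533 / 7839000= 724.04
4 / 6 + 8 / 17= 58 / 51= 1.14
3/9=1/3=0.33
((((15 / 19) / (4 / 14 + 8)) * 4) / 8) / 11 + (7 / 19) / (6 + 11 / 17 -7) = -75607 / 72732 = -1.04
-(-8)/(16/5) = 5/2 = 2.50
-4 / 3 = -1.33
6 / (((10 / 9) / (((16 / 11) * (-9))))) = -3888 / 55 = -70.69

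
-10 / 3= -3.33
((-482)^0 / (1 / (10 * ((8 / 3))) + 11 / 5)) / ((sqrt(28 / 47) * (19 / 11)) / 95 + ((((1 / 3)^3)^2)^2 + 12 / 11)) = 3504391733266182000 / 8552500857368035153 - 2485379921032800 * sqrt(329) / 8552500857368035153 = 0.40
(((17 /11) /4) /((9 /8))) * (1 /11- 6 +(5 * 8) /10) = -238 /363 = -0.66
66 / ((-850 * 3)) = -11 / 425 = -0.03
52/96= 13/24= 0.54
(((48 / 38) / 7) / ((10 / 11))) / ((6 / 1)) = 22 / 665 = 0.03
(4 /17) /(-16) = -1 /68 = -0.01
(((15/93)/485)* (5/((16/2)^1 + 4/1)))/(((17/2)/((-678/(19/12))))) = -6780/971261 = -0.01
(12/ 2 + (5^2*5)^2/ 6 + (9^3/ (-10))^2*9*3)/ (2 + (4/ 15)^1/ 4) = 43829771/ 620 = 70693.18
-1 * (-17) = 17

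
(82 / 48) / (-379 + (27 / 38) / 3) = -0.00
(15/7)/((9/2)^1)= 10/21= 0.48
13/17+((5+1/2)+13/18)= 1069/153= 6.99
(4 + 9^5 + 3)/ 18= 29528/ 9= 3280.89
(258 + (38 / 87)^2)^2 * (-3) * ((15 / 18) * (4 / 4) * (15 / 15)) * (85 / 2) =-405776976779825 / 57289761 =-7082888.28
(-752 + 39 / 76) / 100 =-57113 / 7600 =-7.51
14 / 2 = 7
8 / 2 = 4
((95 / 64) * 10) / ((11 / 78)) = 18525 / 176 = 105.26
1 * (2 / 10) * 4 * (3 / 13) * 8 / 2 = 48 / 65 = 0.74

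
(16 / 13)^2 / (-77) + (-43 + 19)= -312568 / 13013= -24.02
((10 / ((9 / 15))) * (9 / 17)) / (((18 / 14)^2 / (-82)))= -200900 / 459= -437.69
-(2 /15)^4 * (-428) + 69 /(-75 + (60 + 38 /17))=-57897109 /10985625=-5.27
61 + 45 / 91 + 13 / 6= 34759 / 546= 63.66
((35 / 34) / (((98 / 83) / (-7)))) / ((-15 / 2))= 83 / 102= 0.81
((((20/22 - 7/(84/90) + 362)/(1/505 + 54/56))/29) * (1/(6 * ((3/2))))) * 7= 386962310/39226473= 9.86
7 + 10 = 17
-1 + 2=1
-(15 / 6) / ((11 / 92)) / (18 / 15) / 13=-1.34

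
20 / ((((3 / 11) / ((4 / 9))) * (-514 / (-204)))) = 29920 / 2313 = 12.94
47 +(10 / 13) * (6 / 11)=6781 / 143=47.42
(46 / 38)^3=12167 / 6859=1.77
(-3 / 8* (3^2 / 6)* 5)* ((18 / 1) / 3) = -135 / 8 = -16.88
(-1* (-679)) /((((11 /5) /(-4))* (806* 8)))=-3395 /17732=-0.19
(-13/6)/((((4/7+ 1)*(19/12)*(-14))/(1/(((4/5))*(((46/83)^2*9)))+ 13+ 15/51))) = 231417433/270653328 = 0.86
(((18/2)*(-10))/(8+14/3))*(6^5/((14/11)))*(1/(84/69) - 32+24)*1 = 290127420/931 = 311629.88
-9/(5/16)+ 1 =-139/5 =-27.80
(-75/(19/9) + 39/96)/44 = -21353/26752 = -0.80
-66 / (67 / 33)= -32.51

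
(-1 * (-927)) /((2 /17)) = 15759 /2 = 7879.50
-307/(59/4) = -1228/59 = -20.81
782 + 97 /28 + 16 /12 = 66091 /84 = 786.80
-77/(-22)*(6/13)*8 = 168/13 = 12.92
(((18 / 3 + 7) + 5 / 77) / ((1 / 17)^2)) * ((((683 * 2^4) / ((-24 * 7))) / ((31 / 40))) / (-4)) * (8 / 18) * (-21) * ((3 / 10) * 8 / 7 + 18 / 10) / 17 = -4672266400 / 50127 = -93208.58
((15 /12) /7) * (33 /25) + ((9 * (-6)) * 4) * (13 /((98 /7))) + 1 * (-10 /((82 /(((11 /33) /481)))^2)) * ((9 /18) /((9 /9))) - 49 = -61091797841129 /245018239830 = -249.34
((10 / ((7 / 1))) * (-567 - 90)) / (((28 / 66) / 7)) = -108405 / 7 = -15486.43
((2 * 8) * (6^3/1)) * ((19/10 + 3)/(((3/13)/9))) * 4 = 13208832/5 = 2641766.40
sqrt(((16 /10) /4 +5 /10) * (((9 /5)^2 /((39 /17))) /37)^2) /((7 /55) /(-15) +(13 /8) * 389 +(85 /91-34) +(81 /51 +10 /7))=21629916 * sqrt(10) /1137237261955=0.00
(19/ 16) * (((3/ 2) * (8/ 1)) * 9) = 513/ 4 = 128.25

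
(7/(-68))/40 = -7/2720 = -0.00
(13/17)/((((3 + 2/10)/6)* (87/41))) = 2665/3944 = 0.68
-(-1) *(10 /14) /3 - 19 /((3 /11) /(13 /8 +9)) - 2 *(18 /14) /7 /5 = -4351457 /5880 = -740.04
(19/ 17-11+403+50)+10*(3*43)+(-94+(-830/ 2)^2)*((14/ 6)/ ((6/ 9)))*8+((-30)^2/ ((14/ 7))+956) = 81987721/ 17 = 4822807.12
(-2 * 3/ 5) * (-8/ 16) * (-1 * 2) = -6/ 5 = -1.20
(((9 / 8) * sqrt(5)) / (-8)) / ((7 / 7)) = -9 * sqrt(5) / 64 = -0.31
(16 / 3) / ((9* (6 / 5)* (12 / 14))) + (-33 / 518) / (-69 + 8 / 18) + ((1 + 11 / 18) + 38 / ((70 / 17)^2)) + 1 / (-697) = 41946515845319 / 9473097869550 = 4.43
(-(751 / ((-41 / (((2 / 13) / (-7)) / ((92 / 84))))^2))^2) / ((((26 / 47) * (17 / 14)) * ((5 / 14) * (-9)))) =374081559264 / 24956429900512079905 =0.00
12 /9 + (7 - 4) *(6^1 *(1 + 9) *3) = 1624 /3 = 541.33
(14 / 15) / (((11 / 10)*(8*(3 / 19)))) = 133 / 198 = 0.67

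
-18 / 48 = -3 / 8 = -0.38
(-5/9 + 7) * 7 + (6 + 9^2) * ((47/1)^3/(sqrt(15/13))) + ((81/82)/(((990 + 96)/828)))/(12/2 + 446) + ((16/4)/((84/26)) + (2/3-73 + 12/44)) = -59762901679/2324524356 + 3010867 * sqrt(195)/5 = 8408868.20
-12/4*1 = -3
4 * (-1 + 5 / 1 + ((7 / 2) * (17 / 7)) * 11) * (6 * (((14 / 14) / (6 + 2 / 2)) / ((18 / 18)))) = 2340 / 7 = 334.29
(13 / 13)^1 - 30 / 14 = -8 / 7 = -1.14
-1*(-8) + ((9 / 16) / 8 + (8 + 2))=2313 / 128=18.07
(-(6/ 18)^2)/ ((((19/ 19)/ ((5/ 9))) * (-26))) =5/ 2106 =0.00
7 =7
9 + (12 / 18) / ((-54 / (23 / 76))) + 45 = 332401 / 6156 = 54.00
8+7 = 15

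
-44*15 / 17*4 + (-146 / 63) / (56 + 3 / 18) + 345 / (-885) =-1105373503 / 7098231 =-155.73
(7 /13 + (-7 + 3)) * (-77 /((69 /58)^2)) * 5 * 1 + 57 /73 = 473118089 /502021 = 942.43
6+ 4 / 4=7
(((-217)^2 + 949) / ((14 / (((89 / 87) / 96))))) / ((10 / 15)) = 2137691 / 38976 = 54.85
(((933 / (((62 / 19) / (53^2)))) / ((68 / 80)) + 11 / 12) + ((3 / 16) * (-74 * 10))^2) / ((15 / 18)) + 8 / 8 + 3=1156962.22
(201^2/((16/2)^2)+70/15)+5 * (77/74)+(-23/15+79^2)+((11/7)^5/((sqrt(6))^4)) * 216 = 4141936694717/596984640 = 6938.10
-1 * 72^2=-5184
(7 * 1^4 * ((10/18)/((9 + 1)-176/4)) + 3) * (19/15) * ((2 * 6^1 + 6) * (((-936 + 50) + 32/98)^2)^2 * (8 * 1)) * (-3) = -476083525646357626006656/490008085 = -971583000811828.70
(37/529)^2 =1369/279841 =0.00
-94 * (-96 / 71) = 9024 / 71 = 127.10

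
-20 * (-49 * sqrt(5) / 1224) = 245 * sqrt(5) / 306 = 1.79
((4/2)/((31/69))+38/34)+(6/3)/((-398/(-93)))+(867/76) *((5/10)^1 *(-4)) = -66868003/3985174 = -16.78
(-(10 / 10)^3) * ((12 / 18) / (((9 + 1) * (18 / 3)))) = -1 / 90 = -0.01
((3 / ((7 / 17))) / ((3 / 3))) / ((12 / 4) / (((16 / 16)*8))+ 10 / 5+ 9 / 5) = 2040 / 1169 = 1.75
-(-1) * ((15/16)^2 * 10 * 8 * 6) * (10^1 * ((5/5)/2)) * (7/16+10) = 2818125/128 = 22016.60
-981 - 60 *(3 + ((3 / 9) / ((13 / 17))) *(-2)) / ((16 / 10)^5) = -105769451 / 106496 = -993.18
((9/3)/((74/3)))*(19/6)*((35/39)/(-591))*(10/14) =-475/1137084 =-0.00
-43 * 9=-387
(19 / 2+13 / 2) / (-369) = -16 / 369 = -0.04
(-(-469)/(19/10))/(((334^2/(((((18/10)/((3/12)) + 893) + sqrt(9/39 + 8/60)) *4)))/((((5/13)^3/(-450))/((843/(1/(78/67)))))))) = -707174615/688939819491222-157115 *sqrt(13845)/26868652960157658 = -0.00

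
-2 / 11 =-0.18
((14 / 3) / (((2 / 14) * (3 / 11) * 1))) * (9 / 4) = 539 / 2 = 269.50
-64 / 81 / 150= -32 / 6075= -0.01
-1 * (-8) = 8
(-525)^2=275625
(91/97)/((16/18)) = 819/776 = 1.06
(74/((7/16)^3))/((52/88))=6668288/4459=1495.47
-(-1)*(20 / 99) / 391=20 / 38709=0.00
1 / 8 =0.12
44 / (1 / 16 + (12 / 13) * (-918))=-9152 / 176243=-0.05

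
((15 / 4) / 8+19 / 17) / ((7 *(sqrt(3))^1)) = 863 *sqrt(3) / 11424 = 0.13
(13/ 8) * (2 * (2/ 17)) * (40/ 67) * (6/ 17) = 1560/ 19363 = 0.08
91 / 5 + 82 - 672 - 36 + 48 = -2799 / 5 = -559.80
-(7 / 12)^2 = -49 / 144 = -0.34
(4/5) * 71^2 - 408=18124/5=3624.80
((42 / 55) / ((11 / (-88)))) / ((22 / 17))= -2856 / 605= -4.72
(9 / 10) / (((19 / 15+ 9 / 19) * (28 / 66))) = 16929 / 13888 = 1.22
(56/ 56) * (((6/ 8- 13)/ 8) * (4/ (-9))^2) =-49/ 162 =-0.30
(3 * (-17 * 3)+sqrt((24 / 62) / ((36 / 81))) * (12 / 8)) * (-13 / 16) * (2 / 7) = 35.19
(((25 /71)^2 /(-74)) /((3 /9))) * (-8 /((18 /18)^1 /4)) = 30000 /186517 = 0.16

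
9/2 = 4.50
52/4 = 13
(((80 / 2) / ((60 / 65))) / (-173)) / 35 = -26 / 3633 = -0.01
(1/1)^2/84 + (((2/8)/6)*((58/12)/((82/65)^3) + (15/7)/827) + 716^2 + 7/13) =3063215472838054181/5975179426944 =512656.65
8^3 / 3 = 512 / 3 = 170.67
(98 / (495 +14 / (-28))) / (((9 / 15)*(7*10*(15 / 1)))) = 14 / 44505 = 0.00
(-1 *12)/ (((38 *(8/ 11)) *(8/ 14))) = -231/ 304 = -0.76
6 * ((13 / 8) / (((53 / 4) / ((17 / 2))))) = 6.25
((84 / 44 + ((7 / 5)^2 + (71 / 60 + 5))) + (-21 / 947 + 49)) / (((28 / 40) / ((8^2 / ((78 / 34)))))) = 14336376352 / 6093945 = 2352.56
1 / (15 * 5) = 1 / 75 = 0.01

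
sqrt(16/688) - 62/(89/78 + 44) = -4836/3521 + sqrt(43)/43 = -1.22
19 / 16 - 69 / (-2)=571 / 16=35.69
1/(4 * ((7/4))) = 1/7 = 0.14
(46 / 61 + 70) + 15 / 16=69971 / 976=71.69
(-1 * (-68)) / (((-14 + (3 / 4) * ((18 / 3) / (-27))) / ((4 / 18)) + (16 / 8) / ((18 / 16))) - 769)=-2448 / 29915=-0.08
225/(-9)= -25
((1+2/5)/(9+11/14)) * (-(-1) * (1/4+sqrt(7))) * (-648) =-63504 * sqrt(7)/685 - 15876/685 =-268.46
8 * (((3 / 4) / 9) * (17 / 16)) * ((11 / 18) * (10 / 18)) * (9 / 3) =935 / 1296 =0.72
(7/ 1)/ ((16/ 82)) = 287/ 8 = 35.88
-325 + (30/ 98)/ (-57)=-302580/ 931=-325.01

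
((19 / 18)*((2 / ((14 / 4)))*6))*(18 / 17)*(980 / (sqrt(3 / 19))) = 21280*sqrt(57) / 17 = 9450.62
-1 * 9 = -9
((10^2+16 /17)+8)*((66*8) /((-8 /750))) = -91674000 /17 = -5392588.24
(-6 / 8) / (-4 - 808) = 3 / 3248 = 0.00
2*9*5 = 90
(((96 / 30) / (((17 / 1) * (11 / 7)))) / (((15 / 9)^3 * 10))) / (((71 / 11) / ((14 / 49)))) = 432 / 3771875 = 0.00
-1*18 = -18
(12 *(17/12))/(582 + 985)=17/1567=0.01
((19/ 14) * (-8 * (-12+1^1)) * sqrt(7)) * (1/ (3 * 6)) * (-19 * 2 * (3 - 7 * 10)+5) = 1066318 * sqrt(7)/ 63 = 44781.15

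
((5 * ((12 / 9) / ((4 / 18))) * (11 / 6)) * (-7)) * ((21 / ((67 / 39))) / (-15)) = 21021 / 67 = 313.75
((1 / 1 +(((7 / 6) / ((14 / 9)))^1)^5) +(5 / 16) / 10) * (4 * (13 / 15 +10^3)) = 6500629 / 1280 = 5078.62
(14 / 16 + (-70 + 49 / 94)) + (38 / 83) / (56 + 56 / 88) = -1333676487 / 19442584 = -68.60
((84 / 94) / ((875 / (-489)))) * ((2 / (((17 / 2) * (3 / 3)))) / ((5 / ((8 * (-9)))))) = 844992 / 499375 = 1.69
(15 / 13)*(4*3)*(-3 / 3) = -13.85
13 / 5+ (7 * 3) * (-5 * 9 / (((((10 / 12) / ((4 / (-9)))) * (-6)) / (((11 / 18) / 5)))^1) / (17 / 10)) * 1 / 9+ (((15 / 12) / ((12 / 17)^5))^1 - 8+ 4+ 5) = 851239033 / 84602880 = 10.06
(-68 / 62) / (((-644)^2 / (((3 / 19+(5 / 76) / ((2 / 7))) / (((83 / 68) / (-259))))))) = 630887 / 2896456976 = 0.00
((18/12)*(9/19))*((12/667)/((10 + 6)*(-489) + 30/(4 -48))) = -0.00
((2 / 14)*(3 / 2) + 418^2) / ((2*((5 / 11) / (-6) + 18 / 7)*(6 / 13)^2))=4547372401 / 27672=164331.18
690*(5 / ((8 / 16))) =6900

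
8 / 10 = 4 / 5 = 0.80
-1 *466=-466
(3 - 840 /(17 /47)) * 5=-197145 /17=-11596.76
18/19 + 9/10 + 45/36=1177/380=3.10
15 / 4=3.75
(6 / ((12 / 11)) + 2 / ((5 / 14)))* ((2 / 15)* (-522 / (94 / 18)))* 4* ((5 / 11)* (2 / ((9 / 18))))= -2781216 / 2585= -1075.91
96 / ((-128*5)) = -3 / 20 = -0.15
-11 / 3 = -3.67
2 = 2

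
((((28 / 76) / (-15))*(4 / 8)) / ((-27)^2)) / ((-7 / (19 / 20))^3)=361 / 8573040000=0.00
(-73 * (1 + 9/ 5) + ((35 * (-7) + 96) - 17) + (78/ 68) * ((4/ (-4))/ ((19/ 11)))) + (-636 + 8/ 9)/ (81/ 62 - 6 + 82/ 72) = -2465223959/ 12813410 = -192.39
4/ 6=2/ 3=0.67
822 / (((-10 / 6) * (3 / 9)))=-7398 / 5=-1479.60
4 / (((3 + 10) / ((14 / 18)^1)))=28 / 117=0.24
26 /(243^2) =26 /59049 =0.00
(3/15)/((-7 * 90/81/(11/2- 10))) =0.12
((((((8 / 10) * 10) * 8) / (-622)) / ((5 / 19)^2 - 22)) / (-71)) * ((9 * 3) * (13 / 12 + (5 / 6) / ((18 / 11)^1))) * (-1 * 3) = 496736 / 58271759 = 0.01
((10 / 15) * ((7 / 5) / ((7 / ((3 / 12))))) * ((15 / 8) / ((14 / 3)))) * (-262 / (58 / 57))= -22401 / 6496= -3.45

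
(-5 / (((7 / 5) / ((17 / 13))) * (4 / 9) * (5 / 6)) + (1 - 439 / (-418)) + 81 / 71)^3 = -2057432566352323796875 / 2462283650836558549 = -835.58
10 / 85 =2 / 17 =0.12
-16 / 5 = -3.20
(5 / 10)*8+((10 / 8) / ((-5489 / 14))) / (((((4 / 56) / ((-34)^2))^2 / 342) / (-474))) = 743043494089796 / 5489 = 135369556219.67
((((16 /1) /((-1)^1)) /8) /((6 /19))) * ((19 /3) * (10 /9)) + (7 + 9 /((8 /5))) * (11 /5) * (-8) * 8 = -737978 /405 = -1822.17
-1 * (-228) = 228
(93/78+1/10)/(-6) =-14/65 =-0.22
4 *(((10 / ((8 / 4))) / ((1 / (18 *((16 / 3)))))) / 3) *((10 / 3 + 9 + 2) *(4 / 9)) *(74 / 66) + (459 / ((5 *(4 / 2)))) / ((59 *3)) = 2403182723 / 525690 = 4571.48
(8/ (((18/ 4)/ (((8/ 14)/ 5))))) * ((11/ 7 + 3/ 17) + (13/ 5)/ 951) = 0.36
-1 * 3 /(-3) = 1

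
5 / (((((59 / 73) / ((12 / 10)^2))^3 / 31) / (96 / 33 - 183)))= -1114608246881472 / 7059903125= -157878.69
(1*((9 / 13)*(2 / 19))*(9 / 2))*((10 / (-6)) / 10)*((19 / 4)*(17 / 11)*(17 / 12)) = -2601 / 4576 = -0.57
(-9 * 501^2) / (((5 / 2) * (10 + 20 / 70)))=-1757007 / 20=-87850.35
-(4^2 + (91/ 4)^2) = -8537/ 16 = -533.56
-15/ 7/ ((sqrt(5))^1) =-3* sqrt(5)/ 7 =-0.96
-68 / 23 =-2.96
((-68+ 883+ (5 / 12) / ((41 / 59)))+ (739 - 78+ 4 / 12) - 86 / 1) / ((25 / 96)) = 5474712 / 1025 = 5341.18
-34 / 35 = -0.97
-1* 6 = -6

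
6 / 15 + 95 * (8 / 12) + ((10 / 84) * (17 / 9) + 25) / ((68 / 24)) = 388967 / 5355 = 72.64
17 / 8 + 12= 113 / 8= 14.12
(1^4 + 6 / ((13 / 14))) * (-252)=-24444 / 13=-1880.31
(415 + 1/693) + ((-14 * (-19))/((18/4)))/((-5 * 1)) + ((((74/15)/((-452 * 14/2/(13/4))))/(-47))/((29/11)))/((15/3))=2868893488921/7115677800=403.18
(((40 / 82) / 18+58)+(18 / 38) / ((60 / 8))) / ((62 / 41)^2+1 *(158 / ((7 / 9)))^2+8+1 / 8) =32728281488 / 23255868727575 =0.00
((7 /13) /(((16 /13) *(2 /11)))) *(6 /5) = 2.89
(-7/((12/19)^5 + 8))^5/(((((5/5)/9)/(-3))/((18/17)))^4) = -5454504674574184429386989654838786013328335893/16946231374226384503871231586371239122944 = -321871.25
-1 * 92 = -92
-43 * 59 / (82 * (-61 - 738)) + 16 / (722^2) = 330886449 / 8538371278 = 0.04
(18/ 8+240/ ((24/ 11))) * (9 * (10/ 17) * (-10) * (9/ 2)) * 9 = -8183025/ 34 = -240677.21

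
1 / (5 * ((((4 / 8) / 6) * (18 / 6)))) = 4 / 5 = 0.80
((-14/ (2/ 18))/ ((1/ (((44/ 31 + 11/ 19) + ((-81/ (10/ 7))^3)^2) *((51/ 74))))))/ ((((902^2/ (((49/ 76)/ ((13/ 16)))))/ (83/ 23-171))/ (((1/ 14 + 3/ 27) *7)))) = 64770054167808950469243/ 107605046120000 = 601923947.84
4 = 4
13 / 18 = 0.72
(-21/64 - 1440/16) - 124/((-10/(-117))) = -493161/320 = -1541.13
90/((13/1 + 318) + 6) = 90/337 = 0.27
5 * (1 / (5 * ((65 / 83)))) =83 / 65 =1.28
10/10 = 1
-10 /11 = -0.91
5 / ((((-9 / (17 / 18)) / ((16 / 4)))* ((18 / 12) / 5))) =-1700 / 243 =-7.00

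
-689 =-689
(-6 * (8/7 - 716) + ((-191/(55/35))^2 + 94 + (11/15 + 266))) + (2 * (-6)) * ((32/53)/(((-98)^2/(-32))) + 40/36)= 1494327911206/76988065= 19409.86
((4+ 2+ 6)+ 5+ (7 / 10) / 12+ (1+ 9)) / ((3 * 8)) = 3247 / 2880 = 1.13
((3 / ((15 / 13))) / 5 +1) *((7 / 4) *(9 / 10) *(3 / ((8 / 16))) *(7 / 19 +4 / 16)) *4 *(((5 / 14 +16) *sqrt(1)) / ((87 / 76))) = 1840473 / 3625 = 507.72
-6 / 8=-3 / 4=-0.75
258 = 258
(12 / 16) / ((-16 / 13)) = -39 / 64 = -0.61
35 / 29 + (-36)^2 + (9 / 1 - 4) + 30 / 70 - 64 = 251443 / 203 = 1238.64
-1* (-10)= 10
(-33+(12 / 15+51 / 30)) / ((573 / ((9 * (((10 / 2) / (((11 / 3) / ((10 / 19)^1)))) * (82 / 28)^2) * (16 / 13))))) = -92286900 / 25428403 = -3.63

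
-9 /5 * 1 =-9 /5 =-1.80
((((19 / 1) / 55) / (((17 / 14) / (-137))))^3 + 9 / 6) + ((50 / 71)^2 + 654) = -482519179977680191 / 8241030580750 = -58550.83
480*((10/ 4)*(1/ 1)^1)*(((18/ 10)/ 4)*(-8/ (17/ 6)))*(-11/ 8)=35640/ 17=2096.47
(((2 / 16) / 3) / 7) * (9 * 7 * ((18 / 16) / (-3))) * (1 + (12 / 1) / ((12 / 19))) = -45 / 16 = -2.81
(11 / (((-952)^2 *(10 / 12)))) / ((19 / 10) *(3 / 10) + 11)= 165 / 131074216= 0.00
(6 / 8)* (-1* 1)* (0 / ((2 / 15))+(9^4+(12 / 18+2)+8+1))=-9859 / 2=-4929.50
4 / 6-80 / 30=-2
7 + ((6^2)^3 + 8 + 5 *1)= 46676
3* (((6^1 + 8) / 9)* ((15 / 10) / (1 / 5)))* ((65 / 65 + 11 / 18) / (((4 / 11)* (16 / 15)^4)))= 62803125 / 524288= 119.79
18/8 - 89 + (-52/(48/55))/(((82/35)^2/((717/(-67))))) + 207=426028473/1802032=236.42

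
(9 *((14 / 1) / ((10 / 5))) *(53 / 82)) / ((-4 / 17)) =-173.06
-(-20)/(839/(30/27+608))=109640/7551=14.52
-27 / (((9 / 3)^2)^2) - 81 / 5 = -248 / 15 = -16.53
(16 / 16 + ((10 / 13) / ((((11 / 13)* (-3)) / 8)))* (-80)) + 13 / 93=66522 / 341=195.08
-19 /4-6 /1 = -43 /4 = -10.75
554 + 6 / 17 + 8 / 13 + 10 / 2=123753 / 221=559.97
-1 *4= -4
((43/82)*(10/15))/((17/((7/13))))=301/27183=0.01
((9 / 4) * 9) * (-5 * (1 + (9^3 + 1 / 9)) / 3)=-98565 / 4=-24641.25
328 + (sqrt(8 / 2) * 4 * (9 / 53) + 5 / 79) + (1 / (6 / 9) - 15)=2645529 / 8374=315.92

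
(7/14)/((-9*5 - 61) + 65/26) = -1/207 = -0.00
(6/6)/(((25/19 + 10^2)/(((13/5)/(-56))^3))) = -41743/42257600000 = -0.00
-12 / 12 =-1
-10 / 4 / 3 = -5 / 6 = -0.83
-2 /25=-0.08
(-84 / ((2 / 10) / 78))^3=-35158608576000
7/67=0.10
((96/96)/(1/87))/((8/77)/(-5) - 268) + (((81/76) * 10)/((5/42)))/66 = 1.03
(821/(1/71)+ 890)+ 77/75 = 4438652/75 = 59182.03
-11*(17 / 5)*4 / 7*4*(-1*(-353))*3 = -3168528 / 35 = -90529.37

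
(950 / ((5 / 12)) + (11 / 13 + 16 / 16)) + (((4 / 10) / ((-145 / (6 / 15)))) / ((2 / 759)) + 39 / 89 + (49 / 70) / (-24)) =459374746577 / 201318000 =2281.84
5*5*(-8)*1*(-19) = 3800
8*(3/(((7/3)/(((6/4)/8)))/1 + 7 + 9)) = 27/32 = 0.84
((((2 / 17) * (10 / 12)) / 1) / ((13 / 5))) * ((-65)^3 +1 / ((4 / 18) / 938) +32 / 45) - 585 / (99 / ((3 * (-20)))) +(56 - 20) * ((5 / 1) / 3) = -642038620 / 65637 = -9781.66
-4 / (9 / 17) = -68 / 9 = -7.56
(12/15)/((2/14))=28/5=5.60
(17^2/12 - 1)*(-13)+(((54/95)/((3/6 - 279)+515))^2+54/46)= -166578201189011/557286566100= -298.91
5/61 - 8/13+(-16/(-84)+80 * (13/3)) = 1922443/5551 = 346.32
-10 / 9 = -1.11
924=924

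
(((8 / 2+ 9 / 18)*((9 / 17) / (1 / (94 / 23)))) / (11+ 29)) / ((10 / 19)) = 0.46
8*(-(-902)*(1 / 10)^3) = 7.22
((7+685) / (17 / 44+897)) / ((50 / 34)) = 517616 / 987125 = 0.52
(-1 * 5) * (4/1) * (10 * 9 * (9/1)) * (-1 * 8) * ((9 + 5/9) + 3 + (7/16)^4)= 1671114825/1024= 1631948.07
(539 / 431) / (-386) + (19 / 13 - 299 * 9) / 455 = -5820009009 / 984054890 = -5.91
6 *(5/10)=3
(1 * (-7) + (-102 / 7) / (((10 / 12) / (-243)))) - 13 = 148016 / 35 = 4229.03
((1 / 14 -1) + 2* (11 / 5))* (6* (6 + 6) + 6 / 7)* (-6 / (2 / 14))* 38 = -2825604 / 7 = -403657.71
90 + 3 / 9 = 271 / 3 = 90.33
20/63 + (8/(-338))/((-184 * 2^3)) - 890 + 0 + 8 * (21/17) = -58601406001/66607632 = -879.80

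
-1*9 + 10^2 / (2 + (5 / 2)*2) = 5.29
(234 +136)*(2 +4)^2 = 13320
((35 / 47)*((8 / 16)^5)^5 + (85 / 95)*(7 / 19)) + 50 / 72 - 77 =-75.98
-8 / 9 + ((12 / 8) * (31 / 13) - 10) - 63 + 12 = -13645 / 234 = -58.31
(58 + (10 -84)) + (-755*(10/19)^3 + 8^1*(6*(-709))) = -34158.07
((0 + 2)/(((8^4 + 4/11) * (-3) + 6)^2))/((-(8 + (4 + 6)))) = -121/164302136964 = -0.00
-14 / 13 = -1.08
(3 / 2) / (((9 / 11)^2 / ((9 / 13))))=121 / 78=1.55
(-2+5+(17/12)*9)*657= 41391/4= 10347.75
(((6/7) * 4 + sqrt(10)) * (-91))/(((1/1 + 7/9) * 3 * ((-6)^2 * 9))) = -0.35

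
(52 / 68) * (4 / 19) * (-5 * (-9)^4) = -1705860 / 323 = -5281.30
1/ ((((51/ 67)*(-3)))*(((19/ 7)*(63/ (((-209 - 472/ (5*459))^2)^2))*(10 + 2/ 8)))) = -14241617293825618475243788/ 29757891600125476875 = -478582.87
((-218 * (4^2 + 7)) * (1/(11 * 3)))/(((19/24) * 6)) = -20056/627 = -31.99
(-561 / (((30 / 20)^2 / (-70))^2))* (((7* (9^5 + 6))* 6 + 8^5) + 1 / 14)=-36843734989600 / 27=-1364582777392.59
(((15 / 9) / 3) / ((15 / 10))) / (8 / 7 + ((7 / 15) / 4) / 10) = 14000 / 43641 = 0.32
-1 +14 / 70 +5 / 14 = -0.44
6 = 6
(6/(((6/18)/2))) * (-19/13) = -684/13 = -52.62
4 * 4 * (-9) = -144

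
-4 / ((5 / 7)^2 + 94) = -196 / 4631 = -0.04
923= 923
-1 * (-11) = 11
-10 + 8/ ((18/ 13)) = -38/ 9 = -4.22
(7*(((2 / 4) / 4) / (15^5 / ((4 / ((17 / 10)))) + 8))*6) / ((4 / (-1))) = -21 / 5163878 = -0.00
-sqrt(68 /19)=-2 * sqrt(323) /19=-1.89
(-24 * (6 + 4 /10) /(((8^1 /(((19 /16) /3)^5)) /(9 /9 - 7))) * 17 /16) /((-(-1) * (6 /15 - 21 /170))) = 715592611 /166330368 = 4.30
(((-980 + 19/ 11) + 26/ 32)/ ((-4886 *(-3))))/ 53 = -172033/ 136729824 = -0.00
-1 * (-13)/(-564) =-13/564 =-0.02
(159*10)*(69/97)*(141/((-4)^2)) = 7734555/776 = 9967.21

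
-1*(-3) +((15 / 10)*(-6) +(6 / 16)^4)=-5.98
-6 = -6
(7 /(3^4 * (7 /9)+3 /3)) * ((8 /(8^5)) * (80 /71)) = 35 /1163264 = 0.00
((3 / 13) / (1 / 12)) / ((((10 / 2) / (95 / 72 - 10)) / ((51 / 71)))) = -6375 / 1846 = -3.45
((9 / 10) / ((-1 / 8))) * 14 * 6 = -3024 / 5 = -604.80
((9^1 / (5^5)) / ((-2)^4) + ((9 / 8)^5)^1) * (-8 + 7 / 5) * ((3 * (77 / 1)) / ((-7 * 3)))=66990400191 / 512000000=130.84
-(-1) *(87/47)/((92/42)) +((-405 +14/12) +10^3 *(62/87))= 9707387/31349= 309.66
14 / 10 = 1.40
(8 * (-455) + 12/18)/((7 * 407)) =-10918/8547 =-1.28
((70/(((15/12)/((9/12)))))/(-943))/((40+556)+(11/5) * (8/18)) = -945/12666376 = -0.00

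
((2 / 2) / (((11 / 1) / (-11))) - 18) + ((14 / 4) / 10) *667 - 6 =4169 / 20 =208.45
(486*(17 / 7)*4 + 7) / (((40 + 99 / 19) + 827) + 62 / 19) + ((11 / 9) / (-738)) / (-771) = 805073741161 / 149069225529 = 5.40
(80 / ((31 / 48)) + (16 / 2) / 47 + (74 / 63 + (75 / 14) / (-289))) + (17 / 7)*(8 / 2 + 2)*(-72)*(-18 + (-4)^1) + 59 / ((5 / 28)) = 891961718923 / 37896570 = 23536.74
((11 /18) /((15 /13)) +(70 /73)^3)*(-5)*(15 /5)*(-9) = 190.53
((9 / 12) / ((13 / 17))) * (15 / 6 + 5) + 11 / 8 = 227 / 26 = 8.73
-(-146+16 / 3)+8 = 446 / 3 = 148.67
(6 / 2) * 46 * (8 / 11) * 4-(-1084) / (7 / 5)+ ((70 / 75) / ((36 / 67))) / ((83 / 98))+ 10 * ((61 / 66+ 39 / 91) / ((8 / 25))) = 8421241651 / 6902280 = 1220.07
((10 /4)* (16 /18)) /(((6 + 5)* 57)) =20 /5643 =0.00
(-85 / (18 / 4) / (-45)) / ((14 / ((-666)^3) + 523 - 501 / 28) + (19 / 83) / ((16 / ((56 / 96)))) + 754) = 576345232512 / 1728838292244757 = 0.00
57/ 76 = 3/ 4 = 0.75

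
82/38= 41/19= 2.16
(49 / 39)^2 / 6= 2401 / 9126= 0.26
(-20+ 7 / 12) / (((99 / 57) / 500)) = -553375 / 99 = -5589.65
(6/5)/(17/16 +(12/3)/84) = 2016/1865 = 1.08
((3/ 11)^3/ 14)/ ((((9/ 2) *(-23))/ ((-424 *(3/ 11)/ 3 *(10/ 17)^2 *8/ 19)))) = 1017600/ 12943390691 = 0.00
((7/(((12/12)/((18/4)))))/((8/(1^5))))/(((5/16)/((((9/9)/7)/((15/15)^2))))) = 1.80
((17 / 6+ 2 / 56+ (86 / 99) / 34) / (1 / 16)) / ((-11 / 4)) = -2182480 / 129591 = -16.84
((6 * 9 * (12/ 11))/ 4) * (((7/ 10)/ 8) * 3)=1701/ 440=3.87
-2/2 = -1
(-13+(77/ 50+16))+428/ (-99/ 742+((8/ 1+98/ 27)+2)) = 490104541/ 13519150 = 36.25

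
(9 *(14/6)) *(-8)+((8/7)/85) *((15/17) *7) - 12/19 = -925500/5491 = -168.55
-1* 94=-94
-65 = -65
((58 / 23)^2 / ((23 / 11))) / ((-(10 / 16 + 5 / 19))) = -5624608 / 1642545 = -3.42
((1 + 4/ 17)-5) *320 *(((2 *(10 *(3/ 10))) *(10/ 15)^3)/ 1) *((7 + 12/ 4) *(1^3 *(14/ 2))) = -22937600/ 153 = -149918.95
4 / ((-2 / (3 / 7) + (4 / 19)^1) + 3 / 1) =-228 / 83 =-2.75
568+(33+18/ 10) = 3014/ 5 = 602.80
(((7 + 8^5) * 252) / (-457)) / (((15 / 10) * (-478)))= 2753100 / 109223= 25.21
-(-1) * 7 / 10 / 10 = 7 / 100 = 0.07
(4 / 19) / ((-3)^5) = -4 / 4617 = -0.00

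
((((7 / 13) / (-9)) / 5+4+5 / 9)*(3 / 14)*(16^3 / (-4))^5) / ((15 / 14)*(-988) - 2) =1033599259638.76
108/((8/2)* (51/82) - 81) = -1476/1073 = -1.38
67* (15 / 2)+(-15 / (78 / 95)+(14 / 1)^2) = 680.23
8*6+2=50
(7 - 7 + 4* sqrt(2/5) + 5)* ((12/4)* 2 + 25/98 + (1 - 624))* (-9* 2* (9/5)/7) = 19582884* sqrt(10)/8575 + 4895721/343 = 21494.99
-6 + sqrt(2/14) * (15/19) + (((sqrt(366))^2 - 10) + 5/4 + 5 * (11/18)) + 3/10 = 15 * sqrt(7)/133 + 63829/180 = 354.90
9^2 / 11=81 / 11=7.36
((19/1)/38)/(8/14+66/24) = 14/93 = 0.15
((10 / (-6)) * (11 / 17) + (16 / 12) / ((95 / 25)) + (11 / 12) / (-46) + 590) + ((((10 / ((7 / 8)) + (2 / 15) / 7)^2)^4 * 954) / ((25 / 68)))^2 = 58630201119512376805687684166842367885011711296250442969562653 / 100102316772156788428946685791015625000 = 585702739058085637504719.50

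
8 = 8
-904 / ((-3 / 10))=9040 / 3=3013.33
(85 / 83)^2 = 7225 / 6889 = 1.05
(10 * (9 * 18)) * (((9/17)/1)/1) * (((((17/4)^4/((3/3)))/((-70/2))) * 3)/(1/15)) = -161170965/448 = -359756.62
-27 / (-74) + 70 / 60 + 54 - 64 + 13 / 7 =-5137 / 777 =-6.61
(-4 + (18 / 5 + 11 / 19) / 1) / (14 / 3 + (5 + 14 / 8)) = 204 / 13015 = 0.02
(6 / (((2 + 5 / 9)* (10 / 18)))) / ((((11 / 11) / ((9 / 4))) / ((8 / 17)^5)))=35831808 / 163283555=0.22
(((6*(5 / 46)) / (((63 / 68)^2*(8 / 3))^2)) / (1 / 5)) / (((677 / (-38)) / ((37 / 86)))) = -5871526300 / 390646010979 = -0.02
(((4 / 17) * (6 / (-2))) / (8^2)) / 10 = -3 / 2720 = -0.00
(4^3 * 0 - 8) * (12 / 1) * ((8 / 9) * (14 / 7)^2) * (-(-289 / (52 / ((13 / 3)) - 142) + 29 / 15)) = 829952 / 585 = 1418.72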